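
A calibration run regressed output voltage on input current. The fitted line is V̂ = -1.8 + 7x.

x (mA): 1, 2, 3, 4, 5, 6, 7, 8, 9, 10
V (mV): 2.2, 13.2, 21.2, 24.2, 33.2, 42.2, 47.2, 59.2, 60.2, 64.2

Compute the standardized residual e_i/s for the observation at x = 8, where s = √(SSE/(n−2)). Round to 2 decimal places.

1.77

x=1: V̂ = -1.8 + 7·1 = 5.2; e = 2.2 − 5.2 = -3
x=2: V̂ = -1.8 + 7·2 = 12.2; e = 13.2 − 12.2 = 1
x=3: V̂ = -1.8 + 7·3 = 19.2; e = 21.2 − 19.2 = 2
x=4: V̂ = -1.8 + 7·4 = 26.2; e = 24.2 − 26.2 = -2
x=5: V̂ = -1.8 + 7·5 = 33.2; e = 33.2 − 33.2 = 0
x=6: V̂ = -1.8 + 7·6 = 40.2; e = 42.2 − 40.2 = 2
x=7: V̂ = -1.8 + 7·7 = 47.2; e = 47.2 − 47.2 = 0
x=8: V̂ = -1.8 + 7·8 = 54.2; e = 59.2 − 54.2 = 5
x=9: V̂ = -1.8 + 7·9 = 61.2; e = 60.2 − 61.2 = -1
x=10: V̂ = -1.8 + 7·10 = 68.2; e = 64.2 − 68.2 = -4
SSE = 9 + 1 + 4 + 4 + 0 + 4 + 0 + 25 + 1 + 16 = 64
s = √(64/8) = 2.82843
e/s = 5 / 2.82843 = 1.77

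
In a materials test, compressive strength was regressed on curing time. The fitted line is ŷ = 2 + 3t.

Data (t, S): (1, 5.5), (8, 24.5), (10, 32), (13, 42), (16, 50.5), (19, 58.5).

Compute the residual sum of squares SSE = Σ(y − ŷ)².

SSE = 4

t=1: ŷ = 2 + 3·1 = 5; r = 5.5 − 5 = 0.5
t=8: ŷ = 2 + 3·8 = 26; r = 24.5 − 26 = -1.5
t=10: ŷ = 2 + 3·10 = 32; r = 32 − 32 = 0
t=13: ŷ = 2 + 3·13 = 41; r = 42 − 41 = 1
t=16: ŷ = 2 + 3·16 = 50; r = 50.5 − 50 = 0.5
t=19: ŷ = 2 + 3·19 = 59; r = 58.5 − 59 = -0.5
SSE = 0.25 + 2.25 + 0 + 1 + 0.25 + 0.25 = 4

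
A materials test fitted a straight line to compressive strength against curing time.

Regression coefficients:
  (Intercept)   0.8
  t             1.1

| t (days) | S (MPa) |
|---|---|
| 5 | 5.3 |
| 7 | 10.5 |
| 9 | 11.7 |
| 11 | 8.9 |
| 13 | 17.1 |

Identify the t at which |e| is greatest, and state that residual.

t = 11, e = -4

t=5: ŷ = 0.8 + 1.1·5 = 6.3; e = 5.3 − 6.3 = -1
t=7: ŷ = 0.8 + 1.1·7 = 8.5; e = 10.5 − 8.5 = 2
t=9: ŷ = 0.8 + 1.1·9 = 10.7; e = 11.7 − 10.7 = 1
t=11: ŷ = 0.8 + 1.1·11 = 12.9; e = 8.9 − 12.9 = -4
t=13: ŷ = 0.8 + 1.1·13 = 15.1; e = 17.1 − 15.1 = 2
Largest |e| is 4 at t = 11, residual -4.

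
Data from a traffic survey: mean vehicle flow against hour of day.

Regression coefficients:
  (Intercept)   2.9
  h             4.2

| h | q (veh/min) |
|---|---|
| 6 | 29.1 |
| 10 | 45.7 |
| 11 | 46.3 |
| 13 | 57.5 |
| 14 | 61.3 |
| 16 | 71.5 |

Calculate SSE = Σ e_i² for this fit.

SSE = 11.6

h=6: q̂ = 2.9 + 4.2·6 = 28.1; e = 29.1 − 28.1 = 1
h=10: q̂ = 2.9 + 4.2·10 = 44.9; e = 45.7 − 44.9 = 0.8
h=11: q̂ = 2.9 + 4.2·11 = 49.1; e = 46.3 − 49.1 = -2.8
h=13: q̂ = 2.9 + 4.2·13 = 57.5; e = 57.5 − 57.5 = 0
h=14: q̂ = 2.9 + 4.2·14 = 61.7; e = 61.3 − 61.7 = -0.4
h=16: q̂ = 2.9 + 4.2·16 = 70.1; e = 71.5 − 70.1 = 1.4
SSE = 1 + 0.64 + 7.84 + 0 + 0.16 + 1.96 = 11.6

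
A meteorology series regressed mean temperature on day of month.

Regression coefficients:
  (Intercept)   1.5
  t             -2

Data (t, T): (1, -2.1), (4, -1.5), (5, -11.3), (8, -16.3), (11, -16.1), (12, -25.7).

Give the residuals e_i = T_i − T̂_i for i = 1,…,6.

-1.6, 5, -2.8, -1.8, 4.4, -3.2

t=1: T̂ = 1.5 − 2·1 = -0.5; e = -2.1 − (-0.5) = -1.6
t=4: T̂ = 1.5 − 2·4 = -6.5; e = -1.5 − (-6.5) = 5
t=5: T̂ = 1.5 − 2·5 = -8.5; e = -11.3 − (-8.5) = -2.8
t=8: T̂ = 1.5 − 2·8 = -14.5; e = -16.3 − (-14.5) = -1.8
t=11: T̂ = 1.5 − 2·11 = -20.5; e = -16.1 − (-20.5) = 4.4
t=12: T̂ = 1.5 − 2·12 = -22.5; e = -25.7 − (-22.5) = -3.2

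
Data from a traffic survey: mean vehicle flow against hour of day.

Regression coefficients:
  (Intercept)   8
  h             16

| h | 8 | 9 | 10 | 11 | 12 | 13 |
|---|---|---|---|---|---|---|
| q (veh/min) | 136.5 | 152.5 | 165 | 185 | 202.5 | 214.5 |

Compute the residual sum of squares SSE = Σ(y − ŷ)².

h=8: q̂ = 8 + 16·8 = 136; e = 136.5 − 136 = 0.5
h=9: q̂ = 8 + 16·9 = 152; e = 152.5 − 152 = 0.5
h=10: q̂ = 8 + 16·10 = 168; e = 165 − 168 = -3
h=11: q̂ = 8 + 16·11 = 184; e = 185 − 184 = 1
h=12: q̂ = 8 + 16·12 = 200; e = 202.5 − 200 = 2.5
h=13: q̂ = 8 + 16·13 = 216; e = 214.5 − 216 = -1.5
SSE = 0.25 + 0.25 + 9 + 1 + 6.25 + 2.25 = 19

SSE = 19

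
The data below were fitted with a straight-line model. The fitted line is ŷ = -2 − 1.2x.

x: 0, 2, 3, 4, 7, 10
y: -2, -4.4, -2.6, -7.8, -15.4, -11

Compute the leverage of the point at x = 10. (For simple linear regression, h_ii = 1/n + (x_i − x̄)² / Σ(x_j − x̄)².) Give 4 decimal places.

h = 0.6582

x̄ = (0 + 2 + 3 + 4 + 7 + 10)/6 = 4.33333
Σ(x − x̄)² = 18.7778 + 5.44444 + 1.77778 + 0.111111 + 7.11111 + 32.1111 = 65.3333
h = 1/6 + (5.66667)²/65.3333 = 0.166667 + 0.491497 = 0.6582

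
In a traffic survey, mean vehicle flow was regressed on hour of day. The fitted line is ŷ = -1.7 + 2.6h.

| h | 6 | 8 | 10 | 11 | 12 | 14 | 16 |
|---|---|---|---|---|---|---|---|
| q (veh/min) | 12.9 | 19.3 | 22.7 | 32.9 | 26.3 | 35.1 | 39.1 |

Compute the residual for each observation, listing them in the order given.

-1, 0.2, -1.6, 6, -3.2, 0.4, -0.8

h=6: ŷ = -1.7 + 2.6·6 = 13.9; r = 12.9 − 13.9 = -1
h=8: ŷ = -1.7 + 2.6·8 = 19.1; r = 19.3 − 19.1 = 0.2
h=10: ŷ = -1.7 + 2.6·10 = 24.3; r = 22.7 − 24.3 = -1.6
h=11: ŷ = -1.7 + 2.6·11 = 26.9; r = 32.9 − 26.9 = 6
h=12: ŷ = -1.7 + 2.6·12 = 29.5; r = 26.3 − 29.5 = -3.2
h=14: ŷ = -1.7 + 2.6·14 = 34.7; r = 35.1 − 34.7 = 0.4
h=16: ŷ = -1.7 + 2.6·16 = 39.9; r = 39.1 − 39.9 = -0.8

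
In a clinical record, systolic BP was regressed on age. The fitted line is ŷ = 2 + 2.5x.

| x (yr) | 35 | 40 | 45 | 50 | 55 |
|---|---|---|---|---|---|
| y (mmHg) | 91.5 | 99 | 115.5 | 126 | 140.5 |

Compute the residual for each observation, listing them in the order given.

2, -3, 1, -1, 1

x=35: ŷ = 2 + 2.5·35 = 89.5; r = 91.5 − 89.5 = 2
x=40: ŷ = 2 + 2.5·40 = 102; r = 99 − 102 = -3
x=45: ŷ = 2 + 2.5·45 = 114.5; r = 115.5 − 114.5 = 1
x=50: ŷ = 2 + 2.5·50 = 127; r = 126 − 127 = -1
x=55: ŷ = 2 + 2.5·55 = 139.5; r = 140.5 − 139.5 = 1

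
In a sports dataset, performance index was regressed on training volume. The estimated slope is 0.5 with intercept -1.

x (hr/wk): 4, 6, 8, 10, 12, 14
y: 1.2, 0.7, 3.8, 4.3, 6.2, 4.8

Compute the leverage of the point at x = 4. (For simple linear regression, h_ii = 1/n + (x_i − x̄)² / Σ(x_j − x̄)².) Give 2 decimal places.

h = 0.52

x̄ = (4 + 6 + 8 + 10 + 12 + 14)/6 = 9
Σ(x − x̄)² = 25 + 9 + 1 + 1 + 9 + 25 = 70
h = 1/6 + (-5)²/70 = 0.166667 + 0.357143 = 0.52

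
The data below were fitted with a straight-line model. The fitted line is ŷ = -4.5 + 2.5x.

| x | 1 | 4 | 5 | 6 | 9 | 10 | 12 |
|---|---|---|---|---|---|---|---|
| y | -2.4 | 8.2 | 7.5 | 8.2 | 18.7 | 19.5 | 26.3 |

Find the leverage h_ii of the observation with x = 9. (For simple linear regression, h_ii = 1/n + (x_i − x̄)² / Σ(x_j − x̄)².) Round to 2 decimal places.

x̄ = (1 + 4 + 5 + 6 + 9 + 10 + 12)/7 = 6.71429
Σ(x − x̄)² = 32.6531 + 7.36735 + 2.93878 + 0.510204 + 5.22449 + 10.7959 + 27.9388 = 87.4286
h = 1/7 + (2.28571)²/87.4286 = 0.142857 + 0.0597572 = 0.20

h = 0.20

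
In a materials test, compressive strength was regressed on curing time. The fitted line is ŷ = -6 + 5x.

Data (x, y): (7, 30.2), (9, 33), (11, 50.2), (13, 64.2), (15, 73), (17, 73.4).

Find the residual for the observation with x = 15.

r = 4

ŷ = -6 + 5·15 = 69
r = 73 − 69 = 4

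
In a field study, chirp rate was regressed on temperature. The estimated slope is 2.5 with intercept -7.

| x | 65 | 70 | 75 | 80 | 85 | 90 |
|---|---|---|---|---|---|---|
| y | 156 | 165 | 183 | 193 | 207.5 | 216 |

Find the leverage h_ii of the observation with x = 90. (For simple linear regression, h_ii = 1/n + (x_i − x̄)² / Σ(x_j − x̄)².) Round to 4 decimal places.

x̄ = (65 + 70 + 75 + 80 + 85 + 90)/6 = 77.5
Σ(x − x̄)² = 156.25 + 56.25 + 6.25 + 6.25 + 56.25 + 156.25 = 437.5
h = 1/6 + (12.5)²/437.5 = 0.166667 + 0.357143 = 0.5238

h = 0.5238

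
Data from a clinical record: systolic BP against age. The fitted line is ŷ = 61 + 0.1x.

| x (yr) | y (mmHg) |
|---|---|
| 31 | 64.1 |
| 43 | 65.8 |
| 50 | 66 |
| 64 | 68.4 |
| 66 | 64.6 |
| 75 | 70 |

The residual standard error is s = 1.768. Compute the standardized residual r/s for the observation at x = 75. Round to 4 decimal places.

0.8484

ŷ = 61 + 0.1·75 = 68.5
r = 70 − 68.5 = 1.5
r/s = 1.5 / 1.768 = 0.8484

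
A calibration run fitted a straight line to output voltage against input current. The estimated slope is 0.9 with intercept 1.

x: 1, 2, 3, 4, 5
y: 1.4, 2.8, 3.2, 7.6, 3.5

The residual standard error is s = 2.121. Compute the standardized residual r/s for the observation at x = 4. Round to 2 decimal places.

ŷ = 1 + 0.9·4 = 4.6
r = 7.6 − 4.6 = 3
r/s = 3 / 2.121 = 1.41

1.41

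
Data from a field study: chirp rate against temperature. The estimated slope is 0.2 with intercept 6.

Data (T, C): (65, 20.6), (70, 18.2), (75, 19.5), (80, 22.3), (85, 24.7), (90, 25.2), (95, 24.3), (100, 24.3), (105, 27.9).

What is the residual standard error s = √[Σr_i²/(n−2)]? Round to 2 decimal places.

s = 1.54

T=65: Ĉ = 6 + 0.2·65 = 19; r = 20.6 − 19 = 1.6
T=70: Ĉ = 6 + 0.2·70 = 20; r = 18.2 − 20 = -1.8
T=75: Ĉ = 6 + 0.2·75 = 21; r = 19.5 − 21 = -1.5
T=80: Ĉ = 6 + 0.2·80 = 22; r = 22.3 − 22 = 0.3
T=85: Ĉ = 6 + 0.2·85 = 23; r = 24.7 − 23 = 1.7
T=90: Ĉ = 6 + 0.2·90 = 24; r = 25.2 − 24 = 1.2
T=95: Ĉ = 6 + 0.2·95 = 25; r = 24.3 − 25 = -0.7
T=100: Ĉ = 6 + 0.2·100 = 26; r = 24.3 − 26 = -1.7
T=105: Ĉ = 6 + 0.2·105 = 27; r = 27.9 − 27 = 0.9
SSE = 2.56 + 3.24 + 2.25 + 0.09 + 2.89 + 1.44 + 0.49 + 2.89 + 0.81 = 16.66
s = √(16.66/7) = √2.38 ≈ 1.54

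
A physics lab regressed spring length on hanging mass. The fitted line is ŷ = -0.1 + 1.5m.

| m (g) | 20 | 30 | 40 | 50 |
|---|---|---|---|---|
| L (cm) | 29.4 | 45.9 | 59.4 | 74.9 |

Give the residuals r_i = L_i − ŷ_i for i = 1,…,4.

-0.5, 1, -0.5, 0

m=20: ŷ = -0.1 + 1.5·20 = 29.9; r = 29.4 − 29.9 = -0.5
m=30: ŷ = -0.1 + 1.5·30 = 44.9; r = 45.9 − 44.9 = 1
m=40: ŷ = -0.1 + 1.5·40 = 59.9; r = 59.4 − 59.9 = -0.5
m=50: ŷ = -0.1 + 1.5·50 = 74.9; r = 74.9 − 74.9 = 0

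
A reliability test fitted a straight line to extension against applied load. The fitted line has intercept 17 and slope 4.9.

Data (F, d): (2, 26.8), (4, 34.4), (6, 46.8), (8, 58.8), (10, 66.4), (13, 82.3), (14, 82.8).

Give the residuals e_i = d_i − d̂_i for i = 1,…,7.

0, -2.2, 0.4, 2.6, 0.4, 1.6, -2.8

F=2: d̂ = 17 + 4.9·2 = 26.8; e = 26.8 − 26.8 = 0
F=4: d̂ = 17 + 4.9·4 = 36.6; e = 34.4 − 36.6 = -2.2
F=6: d̂ = 17 + 4.9·6 = 46.4; e = 46.8 − 46.4 = 0.4
F=8: d̂ = 17 + 4.9·8 = 56.2; e = 58.8 − 56.2 = 2.6
F=10: d̂ = 17 + 4.9·10 = 66; e = 66.4 − 66 = 0.4
F=13: d̂ = 17 + 4.9·13 = 80.7; e = 82.3 − 80.7 = 1.6
F=14: d̂ = 17 + 4.9·14 = 85.6; e = 82.8 − 85.6 = -2.8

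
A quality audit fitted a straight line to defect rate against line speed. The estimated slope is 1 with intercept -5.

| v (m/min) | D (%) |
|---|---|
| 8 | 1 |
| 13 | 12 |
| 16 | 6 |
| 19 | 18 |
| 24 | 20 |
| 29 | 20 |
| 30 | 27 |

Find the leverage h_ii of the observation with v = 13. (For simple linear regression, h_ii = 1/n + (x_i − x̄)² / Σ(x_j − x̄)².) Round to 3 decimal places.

v̄ = (8 + 13 + 16 + 19 + 24 + 29 + 30)/7 = 19.8571
Σ(v − v̄)² = 140.592 + 47.0204 + 14.8776 + 0.734694 + 17.1633 + 83.5918 + 102.878 = 406.857
h = 1/7 + (-6.85714)²/406.857 = 0.142857 + 0.11557 = 0.258

h = 0.258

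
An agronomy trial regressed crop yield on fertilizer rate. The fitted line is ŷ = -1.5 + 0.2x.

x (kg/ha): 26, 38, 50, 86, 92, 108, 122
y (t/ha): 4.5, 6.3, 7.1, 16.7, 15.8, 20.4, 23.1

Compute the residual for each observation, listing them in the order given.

x=26: ŷ = -1.5 + 0.2·26 = 3.7; e = 4.5 − 3.7 = 0.8
x=38: ŷ = -1.5 + 0.2·38 = 6.1; e = 6.3 − 6.1 = 0.2
x=50: ŷ = -1.5 + 0.2·50 = 8.5; e = 7.1 − 8.5 = -1.4
x=86: ŷ = -1.5 + 0.2·86 = 15.7; e = 16.7 − 15.7 = 1
x=92: ŷ = -1.5 + 0.2·92 = 16.9; e = 15.8 − 16.9 = -1.1
x=108: ŷ = -1.5 + 0.2·108 = 20.1; e = 20.4 − 20.1 = 0.3
x=122: ŷ = -1.5 + 0.2·122 = 22.9; e = 23.1 − 22.9 = 0.2

0.8, 0.2, -1.4, 1, -1.1, 0.3, 0.2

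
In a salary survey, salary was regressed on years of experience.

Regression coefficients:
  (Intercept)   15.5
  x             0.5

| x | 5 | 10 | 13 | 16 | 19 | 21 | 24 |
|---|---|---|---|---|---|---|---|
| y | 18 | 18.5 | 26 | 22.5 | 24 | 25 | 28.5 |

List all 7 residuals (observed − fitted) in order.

x=5: ŷ = 15.5 + 0.5·5 = 18; e = 18 − 18 = 0
x=10: ŷ = 15.5 + 0.5·10 = 20.5; e = 18.5 − 20.5 = -2
x=13: ŷ = 15.5 + 0.5·13 = 22; e = 26 − 22 = 4
x=16: ŷ = 15.5 + 0.5·16 = 23.5; e = 22.5 − 23.5 = -1
x=19: ŷ = 15.5 + 0.5·19 = 25; e = 24 − 25 = -1
x=21: ŷ = 15.5 + 0.5·21 = 26; e = 25 − 26 = -1
x=24: ŷ = 15.5 + 0.5·24 = 27.5; e = 28.5 − 27.5 = 1

0, -2, 4, -1, -1, -1, 1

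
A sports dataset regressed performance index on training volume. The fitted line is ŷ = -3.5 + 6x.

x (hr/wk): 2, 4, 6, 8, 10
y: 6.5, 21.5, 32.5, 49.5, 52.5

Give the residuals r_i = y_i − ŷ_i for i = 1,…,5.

-2, 1, 0, 5, -4

x=2: ŷ = -3.5 + 6·2 = 8.5; r = 6.5 − 8.5 = -2
x=4: ŷ = -3.5 + 6·4 = 20.5; r = 21.5 − 20.5 = 1
x=6: ŷ = -3.5 + 6·6 = 32.5; r = 32.5 − 32.5 = 0
x=8: ŷ = -3.5 + 6·8 = 44.5; r = 49.5 − 44.5 = 5
x=10: ŷ = -3.5 + 6·10 = 56.5; r = 52.5 − 56.5 = -4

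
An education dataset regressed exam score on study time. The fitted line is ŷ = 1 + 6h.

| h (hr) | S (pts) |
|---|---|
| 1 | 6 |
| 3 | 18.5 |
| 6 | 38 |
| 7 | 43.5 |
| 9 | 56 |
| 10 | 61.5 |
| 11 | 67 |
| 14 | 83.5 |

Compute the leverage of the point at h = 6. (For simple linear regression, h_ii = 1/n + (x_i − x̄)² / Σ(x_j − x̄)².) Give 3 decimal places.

h = 0.146

h̄ = (1 + 3 + 6 + 7 + 9 + 10 + 11 + 14)/8 = 7.625
Σ(h − h̄)² = 43.8906 + 21.3906 + 2.64062 + 0.390625 + 1.89062 + 5.64062 + 11.3906 + 40.6406 = 127.875
h = 1/8 + (-1.625)²/127.875 = 0.125 + 0.02065 = 0.146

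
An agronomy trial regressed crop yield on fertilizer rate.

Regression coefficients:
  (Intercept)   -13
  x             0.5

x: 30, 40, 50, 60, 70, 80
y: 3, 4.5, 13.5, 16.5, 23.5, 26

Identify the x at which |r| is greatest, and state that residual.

x=30: ŷ = -13 + 0.5·30 = 2; r = 3 − 2 = 1
x=40: ŷ = -13 + 0.5·40 = 7; r = 4.5 − 7 = -2.5
x=50: ŷ = -13 + 0.5·50 = 12; r = 13.5 − 12 = 1.5
x=60: ŷ = -13 + 0.5·60 = 17; r = 16.5 − 17 = -0.5
x=70: ŷ = -13 + 0.5·70 = 22; r = 23.5 − 22 = 1.5
x=80: ŷ = -13 + 0.5·80 = 27; r = 26 − 27 = -1
Largest |r| is 2.5 at x = 40, residual -2.5.

x = 40, r = -2.5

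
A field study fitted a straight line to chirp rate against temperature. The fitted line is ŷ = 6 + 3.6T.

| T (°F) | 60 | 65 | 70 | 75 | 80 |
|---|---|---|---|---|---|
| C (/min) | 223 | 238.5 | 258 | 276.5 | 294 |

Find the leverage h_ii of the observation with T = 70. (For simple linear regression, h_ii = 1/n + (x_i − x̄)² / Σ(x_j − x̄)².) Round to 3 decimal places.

T̄ = (60 + 65 + 70 + 75 + 80)/5 = 70
Σ(T − T̄)² = 100 + 25 + 0 + 25 + 100 = 250
h = 1/5 + (0)²/250 = 0.2 + 0 = 0.200

h = 0.200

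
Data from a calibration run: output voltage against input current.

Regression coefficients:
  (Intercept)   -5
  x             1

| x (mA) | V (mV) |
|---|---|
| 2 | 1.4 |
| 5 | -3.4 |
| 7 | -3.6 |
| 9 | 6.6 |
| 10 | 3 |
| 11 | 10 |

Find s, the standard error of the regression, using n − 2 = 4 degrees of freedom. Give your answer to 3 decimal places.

x=2: V̂ = -5 + 2 = -3; e = 1.4 − (-3) = 4.4
x=5: V̂ = -5 + 5 = 0; e = -3.4 − 0 = -3.4
x=7: V̂ = -5 + 7 = 2; e = -3.6 − 2 = -5.6
x=9: V̂ = -5 + 9 = 4; e = 6.6 − 4 = 2.6
x=10: V̂ = -5 + 10 = 5; e = 3 − 5 = -2
x=11: V̂ = -5 + 11 = 6; e = 10 − 6 = 4
SSE = 19.36 + 11.56 + 31.36 + 6.76 + 4 + 16 = 89.04
s = √(89.04/4) = √22.26 ≈ 4.718

s = 4.718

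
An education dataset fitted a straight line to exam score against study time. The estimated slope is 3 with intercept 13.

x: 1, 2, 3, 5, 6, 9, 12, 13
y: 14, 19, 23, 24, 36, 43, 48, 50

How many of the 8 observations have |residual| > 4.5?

1

x=1: ŷ = 13 + 3·1 = 16; e = 14 − 16 = -2
x=2: ŷ = 13 + 3·2 = 19; e = 19 − 19 = 0
x=3: ŷ = 13 + 3·3 = 22; e = 23 − 22 = 1
x=5: ŷ = 13 + 3·5 = 28; e = 24 − 28 = -4
x=6: ŷ = 13 + 3·6 = 31; e = 36 − 31 = 5
x=9: ŷ = 13 + 3·9 = 40; e = 43 − 40 = 3
x=12: ŷ = 13 + 3·12 = 49; e = 48 − 49 = -1
x=13: ŷ = 13 + 3·13 = 52; e = 50 − 52 = -2
|e| > 4.5: x=6 (|e|=5) → 1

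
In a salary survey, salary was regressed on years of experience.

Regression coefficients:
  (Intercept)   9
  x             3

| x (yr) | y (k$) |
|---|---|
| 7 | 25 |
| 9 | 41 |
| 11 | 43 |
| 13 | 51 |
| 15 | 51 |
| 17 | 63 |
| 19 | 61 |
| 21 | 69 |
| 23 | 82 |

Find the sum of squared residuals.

SSE = 128

x=7: ŷ = 9 + 3·7 = 30; r = 25 − 30 = -5
x=9: ŷ = 9 + 3·9 = 36; r = 41 − 36 = 5
x=11: ŷ = 9 + 3·11 = 42; r = 43 − 42 = 1
x=13: ŷ = 9 + 3·13 = 48; r = 51 − 48 = 3
x=15: ŷ = 9 + 3·15 = 54; r = 51 − 54 = -3
x=17: ŷ = 9 + 3·17 = 60; r = 63 − 60 = 3
x=19: ŷ = 9 + 3·19 = 66; r = 61 − 66 = -5
x=21: ŷ = 9 + 3·21 = 72; r = 69 − 72 = -3
x=23: ŷ = 9 + 3·23 = 78; r = 82 − 78 = 4
SSE = 25 + 25 + 1 + 9 + 9 + 9 + 25 + 9 + 16 = 128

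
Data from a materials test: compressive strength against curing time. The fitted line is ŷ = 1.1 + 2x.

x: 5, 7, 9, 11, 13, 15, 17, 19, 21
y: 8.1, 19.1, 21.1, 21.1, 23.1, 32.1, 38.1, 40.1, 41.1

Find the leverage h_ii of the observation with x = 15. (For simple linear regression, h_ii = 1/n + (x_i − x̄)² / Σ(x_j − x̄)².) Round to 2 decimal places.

h = 0.13

x̄ = (5 + 7 + 9 + 11 + 13 + 15 + 17 + 19 + 21)/9 = 13
Σ(x − x̄)² = 64 + 36 + 16 + 4 + 0 + 4 + 16 + 36 + 64 = 240
h = 1/9 + (2)²/240 = 0.111111 + 0.0166667 = 0.13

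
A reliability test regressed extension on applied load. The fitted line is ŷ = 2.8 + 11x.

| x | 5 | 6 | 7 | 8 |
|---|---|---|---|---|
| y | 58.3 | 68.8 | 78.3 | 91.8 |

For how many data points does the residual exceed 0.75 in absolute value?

x=5: ŷ = 2.8 + 11·5 = 57.8; e = 58.3 − 57.8 = 0.5
x=6: ŷ = 2.8 + 11·6 = 68.8; e = 68.8 − 68.8 = 0
x=7: ŷ = 2.8 + 11·7 = 79.8; e = 78.3 − 79.8 = -1.5
x=8: ŷ = 2.8 + 11·8 = 90.8; e = 91.8 − 90.8 = 1
|e| > 0.75: x=7 (|e|=1.5), x=8 (|e|=1) → 2

2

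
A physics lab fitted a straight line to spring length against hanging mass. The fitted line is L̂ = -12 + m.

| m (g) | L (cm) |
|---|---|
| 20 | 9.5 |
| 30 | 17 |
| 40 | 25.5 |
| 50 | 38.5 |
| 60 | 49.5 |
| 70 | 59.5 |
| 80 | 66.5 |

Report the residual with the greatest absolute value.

m=20: L̂ = -12 + 20 = 8; r = 9.5 − 8 = 1.5
m=30: L̂ = -12 + 30 = 18; r = 17 − 18 = -1
m=40: L̂ = -12 + 40 = 28; r = 25.5 − 28 = -2.5
m=50: L̂ = -12 + 50 = 38; r = 38.5 − 38 = 0.5
m=60: L̂ = -12 + 60 = 48; r = 49.5 − 48 = 1.5
m=70: L̂ = -12 + 70 = 58; r = 59.5 − 58 = 1.5
m=80: L̂ = -12 + 80 = 68; r = 66.5 − 68 = -1.5
Largest |r| is 2.5 at m = 40, residual -2.5.

r = -2.5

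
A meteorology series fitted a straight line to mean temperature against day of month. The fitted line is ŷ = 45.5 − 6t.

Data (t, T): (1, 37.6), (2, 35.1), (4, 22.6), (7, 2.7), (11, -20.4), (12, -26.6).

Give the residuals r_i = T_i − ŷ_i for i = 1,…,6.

t=1: ŷ = 45.5 − 6·1 = 39.5; r = 37.6 − 39.5 = -1.9
t=2: ŷ = 45.5 − 6·2 = 33.5; r = 35.1 − 33.5 = 1.6
t=4: ŷ = 45.5 − 6·4 = 21.5; r = 22.6 − 21.5 = 1.1
t=7: ŷ = 45.5 − 6·7 = 3.5; r = 2.7 − 3.5 = -0.8
t=11: ŷ = 45.5 − 6·11 = -20.5; r = -20.4 − (-20.5) = 0.1
t=12: ŷ = 45.5 − 6·12 = -26.5; r = -26.6 − (-26.5) = -0.1

-1.9, 1.6, 1.1, -0.8, 0.1, -0.1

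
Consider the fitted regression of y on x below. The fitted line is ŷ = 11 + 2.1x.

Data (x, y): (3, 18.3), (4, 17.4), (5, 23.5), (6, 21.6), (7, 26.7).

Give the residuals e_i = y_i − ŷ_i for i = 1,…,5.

1, -2, 2, -2, 1

x=3: ŷ = 11 + 2.1·3 = 17.3; e = 18.3 − 17.3 = 1
x=4: ŷ = 11 + 2.1·4 = 19.4; e = 17.4 − 19.4 = -2
x=5: ŷ = 11 + 2.1·5 = 21.5; e = 23.5 − 21.5 = 2
x=6: ŷ = 11 + 2.1·6 = 23.6; e = 21.6 − 23.6 = -2
x=7: ŷ = 11 + 2.1·7 = 25.7; e = 26.7 − 25.7 = 1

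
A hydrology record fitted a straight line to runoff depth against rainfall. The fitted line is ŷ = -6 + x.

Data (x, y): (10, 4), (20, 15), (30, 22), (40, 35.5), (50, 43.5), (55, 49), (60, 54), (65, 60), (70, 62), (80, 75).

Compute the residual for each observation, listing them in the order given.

0, 1, -2, 1.5, -0.5, 0, 0, 1, -2, 1

x=10: ŷ = -6 + 10 = 4; r = 4 − 4 = 0
x=20: ŷ = -6 + 20 = 14; r = 15 − 14 = 1
x=30: ŷ = -6 + 30 = 24; r = 22 − 24 = -2
x=40: ŷ = -6 + 40 = 34; r = 35.5 − 34 = 1.5
x=50: ŷ = -6 + 50 = 44; r = 43.5 − 44 = -0.5
x=55: ŷ = -6 + 55 = 49; r = 49 − 49 = 0
x=60: ŷ = -6 + 60 = 54; r = 54 − 54 = 0
x=65: ŷ = -6 + 65 = 59; r = 60 − 59 = 1
x=70: ŷ = -6 + 70 = 64; r = 62 − 64 = -2
x=80: ŷ = -6 + 80 = 74; r = 75 − 74 = 1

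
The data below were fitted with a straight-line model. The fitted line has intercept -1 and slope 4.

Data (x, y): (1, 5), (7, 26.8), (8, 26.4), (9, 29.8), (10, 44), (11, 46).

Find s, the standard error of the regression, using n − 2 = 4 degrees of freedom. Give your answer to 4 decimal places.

x=1: ŷ = -1 + 4·1 = 3; r = 5 − 3 = 2
x=7: ŷ = -1 + 4·7 = 27; r = 26.8 − 27 = -0.2
x=8: ŷ = -1 + 4·8 = 31; r = 26.4 − 31 = -4.6
x=9: ŷ = -1 + 4·9 = 35; r = 29.8 − 35 = -5.2
x=10: ŷ = -1 + 4·10 = 39; r = 44 − 39 = 5
x=11: ŷ = -1 + 4·11 = 43; r = 46 − 43 = 3
SSE = 4 + 0.04 + 21.16 + 27.04 + 25 + 9 = 86.24
s = √(86.24/4) = √21.56 ≈ 4.6433

s = 4.6433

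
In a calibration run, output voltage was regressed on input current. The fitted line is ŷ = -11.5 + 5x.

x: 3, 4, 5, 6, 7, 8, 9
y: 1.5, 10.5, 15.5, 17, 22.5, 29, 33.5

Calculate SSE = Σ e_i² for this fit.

SSE = 15.5

x=3: ŷ = -11.5 + 5·3 = 3.5; e = 1.5 − 3.5 = -2
x=4: ŷ = -11.5 + 5·4 = 8.5; e = 10.5 − 8.5 = 2
x=5: ŷ = -11.5 + 5·5 = 13.5; e = 15.5 − 13.5 = 2
x=6: ŷ = -11.5 + 5·6 = 18.5; e = 17 − 18.5 = -1.5
x=7: ŷ = -11.5 + 5·7 = 23.5; e = 22.5 − 23.5 = -1
x=8: ŷ = -11.5 + 5·8 = 28.5; e = 29 − 28.5 = 0.5
x=9: ŷ = -11.5 + 5·9 = 33.5; e = 33.5 − 33.5 = 0
SSE = 4 + 4 + 4 + 2.25 + 1 + 0.25 + 0 = 15.5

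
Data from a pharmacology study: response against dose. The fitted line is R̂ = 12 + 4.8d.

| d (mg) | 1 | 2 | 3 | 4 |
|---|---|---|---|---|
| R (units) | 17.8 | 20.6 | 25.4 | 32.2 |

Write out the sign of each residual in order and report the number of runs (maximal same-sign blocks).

3 runs

d=1: R̂ = 12 + 4.8·1 = 16.8; e = 17.8 − 16.8 = 1
d=2: R̂ = 12 + 4.8·2 = 21.6; e = 20.6 − 21.6 = -1
d=3: R̂ = 12 + 4.8·3 = 26.4; e = 25.4 − 26.4 = -1
d=4: R̂ = 12 + 4.8·4 = 31.2; e = 32.2 − 31.2 = 1
Signs: + − − +
Runs: +×1, −×2, +×1 → 3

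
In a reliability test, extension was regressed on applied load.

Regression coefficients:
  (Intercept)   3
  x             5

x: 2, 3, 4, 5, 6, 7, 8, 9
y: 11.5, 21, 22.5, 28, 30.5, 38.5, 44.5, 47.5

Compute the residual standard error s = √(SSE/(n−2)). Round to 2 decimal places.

s = 1.85

x=2: ŷ = 3 + 5·2 = 13; r = 11.5 − 13 = -1.5
x=3: ŷ = 3 + 5·3 = 18; r = 21 − 18 = 3
x=4: ŷ = 3 + 5·4 = 23; r = 22.5 − 23 = -0.5
x=5: ŷ = 3 + 5·5 = 28; r = 28 − 28 = 0
x=6: ŷ = 3 + 5·6 = 33; r = 30.5 − 33 = -2.5
x=7: ŷ = 3 + 5·7 = 38; r = 38.5 − 38 = 0.5
x=8: ŷ = 3 + 5·8 = 43; r = 44.5 − 43 = 1.5
x=9: ŷ = 3 + 5·9 = 48; r = 47.5 − 48 = -0.5
SSE = 2.25 + 9 + 0.25 + 0 + 6.25 + 0.25 + 2.25 + 0.25 = 20.5
s = √(20.5/6) = √3.41667 ≈ 1.85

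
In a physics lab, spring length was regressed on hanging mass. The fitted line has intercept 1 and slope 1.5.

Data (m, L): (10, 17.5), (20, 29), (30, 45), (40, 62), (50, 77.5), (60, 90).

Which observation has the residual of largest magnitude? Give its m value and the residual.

m = 20, r = -2

m=10: ŷ = 1 + 1.5·10 = 16; r = 17.5 − 16 = 1.5
m=20: ŷ = 1 + 1.5·20 = 31; r = 29 − 31 = -2
m=30: ŷ = 1 + 1.5·30 = 46; r = 45 − 46 = -1
m=40: ŷ = 1 + 1.5·40 = 61; r = 62 − 61 = 1
m=50: ŷ = 1 + 1.5·50 = 76; r = 77.5 − 76 = 1.5
m=60: ŷ = 1 + 1.5·60 = 91; r = 90 − 91 = -1
Largest |r| is 2 at m = 20, residual -2.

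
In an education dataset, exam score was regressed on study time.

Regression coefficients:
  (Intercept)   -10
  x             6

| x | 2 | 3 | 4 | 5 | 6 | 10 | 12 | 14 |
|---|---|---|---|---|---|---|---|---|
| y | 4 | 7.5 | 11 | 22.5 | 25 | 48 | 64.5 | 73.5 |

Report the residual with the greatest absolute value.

x=2: ŷ = -10 + 6·2 = 2; r = 4 − 2 = 2
x=3: ŷ = -10 + 6·3 = 8; r = 7.5 − 8 = -0.5
x=4: ŷ = -10 + 6·4 = 14; r = 11 − 14 = -3
x=5: ŷ = -10 + 6·5 = 20; r = 22.5 − 20 = 2.5
x=6: ŷ = -10 + 6·6 = 26; r = 25 − 26 = -1
x=10: ŷ = -10 + 6·10 = 50; r = 48 − 50 = -2
x=12: ŷ = -10 + 6·12 = 62; r = 64.5 − 62 = 2.5
x=14: ŷ = -10 + 6·14 = 74; r = 73.5 − 74 = -0.5
Largest |r| is 3 at x = 4, residual -3.

r = -3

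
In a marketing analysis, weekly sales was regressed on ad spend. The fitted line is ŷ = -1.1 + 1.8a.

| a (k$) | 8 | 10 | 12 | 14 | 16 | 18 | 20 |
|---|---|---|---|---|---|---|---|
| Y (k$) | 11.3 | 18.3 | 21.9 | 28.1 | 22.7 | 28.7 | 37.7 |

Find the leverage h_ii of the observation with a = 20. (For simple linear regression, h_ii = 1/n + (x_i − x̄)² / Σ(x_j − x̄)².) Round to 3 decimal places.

h = 0.464

ā = (8 + 10 + 12 + 14 + 16 + 18 + 20)/7 = 14
Σ(a − ā)² = 36 + 16 + 4 + 0 + 4 + 16 + 36 = 112
h = 1/7 + (6)²/112 = 0.142857 + 0.321429 = 0.464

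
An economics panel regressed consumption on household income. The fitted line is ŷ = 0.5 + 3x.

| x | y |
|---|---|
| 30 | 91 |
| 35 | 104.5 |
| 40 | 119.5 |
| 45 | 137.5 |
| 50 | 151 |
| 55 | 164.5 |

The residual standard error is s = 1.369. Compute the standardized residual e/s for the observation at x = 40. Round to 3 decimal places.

ŷ = 0.5 + 3·40 = 120.5
e = 119.5 − 120.5 = -1
e/s = -1 / 1.369 = -0.730

-0.730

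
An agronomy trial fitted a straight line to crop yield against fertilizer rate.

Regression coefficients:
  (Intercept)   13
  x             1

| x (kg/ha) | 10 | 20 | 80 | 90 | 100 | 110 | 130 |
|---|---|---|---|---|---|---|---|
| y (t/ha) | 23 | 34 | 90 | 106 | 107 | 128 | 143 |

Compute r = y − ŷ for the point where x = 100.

ŷ = 13 + 100 = 113
r = 107 − 113 = -6

r = -6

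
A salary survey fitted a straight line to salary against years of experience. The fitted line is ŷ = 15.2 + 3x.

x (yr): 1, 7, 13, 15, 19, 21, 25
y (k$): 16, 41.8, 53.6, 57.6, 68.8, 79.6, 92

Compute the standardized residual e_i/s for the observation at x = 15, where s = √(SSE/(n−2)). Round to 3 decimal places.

x=1: ŷ = 15.2 + 3·1 = 18.2; e = 16 − 18.2 = -2.2
x=7: ŷ = 15.2 + 3·7 = 36.2; e = 41.8 − 36.2 = 5.6
x=13: ŷ = 15.2 + 3·13 = 54.2; e = 53.6 − 54.2 = -0.6
x=15: ŷ = 15.2 + 3·15 = 60.2; e = 57.6 − 60.2 = -2.6
x=19: ŷ = 15.2 + 3·19 = 72.2; e = 68.8 − 72.2 = -3.4
x=21: ŷ = 15.2 + 3·21 = 78.2; e = 79.6 − 78.2 = 1.4
x=25: ŷ = 15.2 + 3·25 = 90.2; e = 92 − 90.2 = 1.8
SSE = 4.84 + 31.36 + 0.36 + 6.76 + 11.56 + 1.96 + 3.24 = 60.08
s = √(60.08/5) = 3.46641
e/s = -2.6 / 3.46641 = -0.750

-0.750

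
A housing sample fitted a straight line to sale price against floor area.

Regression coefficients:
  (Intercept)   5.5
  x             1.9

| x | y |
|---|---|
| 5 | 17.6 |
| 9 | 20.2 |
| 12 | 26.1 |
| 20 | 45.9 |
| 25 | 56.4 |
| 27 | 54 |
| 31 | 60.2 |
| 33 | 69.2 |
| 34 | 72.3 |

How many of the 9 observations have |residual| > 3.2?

2

x=5: ŷ = 5.5 + 1.9·5 = 15; r = 17.6 − 15 = 2.6
x=9: ŷ = 5.5 + 1.9·9 = 22.6; r = 20.2 − 22.6 = -2.4
x=12: ŷ = 5.5 + 1.9·12 = 28.3; r = 26.1 − 28.3 = -2.2
x=20: ŷ = 5.5 + 1.9·20 = 43.5; r = 45.9 − 43.5 = 2.4
x=25: ŷ = 5.5 + 1.9·25 = 53; r = 56.4 − 53 = 3.4
x=27: ŷ = 5.5 + 1.9·27 = 56.8; r = 54 − 56.8 = -2.8
x=31: ŷ = 5.5 + 1.9·31 = 64.4; r = 60.2 − 64.4 = -4.2
x=33: ŷ = 5.5 + 1.9·33 = 68.2; r = 69.2 − 68.2 = 1
x=34: ŷ = 5.5 + 1.9·34 = 70.1; r = 72.3 − 70.1 = 2.2
|r| > 3.2: x=25 (|r|=3.4), x=31 (|r|=4.2) → 2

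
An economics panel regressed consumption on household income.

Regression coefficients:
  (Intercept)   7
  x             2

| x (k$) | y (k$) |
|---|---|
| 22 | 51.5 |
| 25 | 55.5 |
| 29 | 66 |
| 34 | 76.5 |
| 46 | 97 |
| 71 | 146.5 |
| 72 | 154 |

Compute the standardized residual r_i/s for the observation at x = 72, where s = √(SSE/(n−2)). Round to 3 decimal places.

1.342

x=22: ŷ = 7 + 2·22 = 51; r = 51.5 − 51 = 0.5
x=25: ŷ = 7 + 2·25 = 57; r = 55.5 − 57 = -1.5
x=29: ŷ = 7 + 2·29 = 65; r = 66 − 65 = 1
x=34: ŷ = 7 + 2·34 = 75; r = 76.5 − 75 = 1.5
x=46: ŷ = 7 + 2·46 = 99; r = 97 − 99 = -2
x=71: ŷ = 7 + 2·71 = 149; r = 146.5 − 149 = -2.5
x=72: ŷ = 7 + 2·72 = 151; r = 154 − 151 = 3
SSE = 0.25 + 2.25 + 1 + 2.25 + 4 + 6.25 + 9 = 25
s = √(25/5) = 2.23607
r/s = 3 / 2.23607 = 1.342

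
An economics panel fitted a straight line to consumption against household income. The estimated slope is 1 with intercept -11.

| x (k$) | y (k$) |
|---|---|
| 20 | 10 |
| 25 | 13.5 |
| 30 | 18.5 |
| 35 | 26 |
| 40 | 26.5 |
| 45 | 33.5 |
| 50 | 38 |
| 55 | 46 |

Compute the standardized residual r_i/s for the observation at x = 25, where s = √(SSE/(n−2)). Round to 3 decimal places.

x=20: ŷ = -11 + 20 = 9; r = 10 − 9 = 1
x=25: ŷ = -11 + 25 = 14; r = 13.5 − 14 = -0.5
x=30: ŷ = -11 + 30 = 19; r = 18.5 − 19 = -0.5
x=35: ŷ = -11 + 35 = 24; r = 26 − 24 = 2
x=40: ŷ = -11 + 40 = 29; r = 26.5 − 29 = -2.5
x=45: ŷ = -11 + 45 = 34; r = 33.5 − 34 = -0.5
x=50: ŷ = -11 + 50 = 39; r = 38 − 39 = -1
x=55: ŷ = -11 + 55 = 44; r = 46 − 44 = 2
SSE = 1 + 0.25 + 0.25 + 4 + 6.25 + 0.25 + 1 + 4 = 17
s = √(17/6) = 1.68325
r/s = -0.5 / 1.68325 = -0.297

-0.297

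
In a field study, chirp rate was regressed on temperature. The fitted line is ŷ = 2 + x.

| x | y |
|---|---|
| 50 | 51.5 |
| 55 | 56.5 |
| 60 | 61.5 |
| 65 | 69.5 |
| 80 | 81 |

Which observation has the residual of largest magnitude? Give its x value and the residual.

x = 65, e = 2.5

x=50: ŷ = 2 + 50 = 52; e = 51.5 − 52 = -0.5
x=55: ŷ = 2 + 55 = 57; e = 56.5 − 57 = -0.5
x=60: ŷ = 2 + 60 = 62; e = 61.5 − 62 = -0.5
x=65: ŷ = 2 + 65 = 67; e = 69.5 − 67 = 2.5
x=80: ŷ = 2 + 80 = 82; e = 81 − 82 = -1
Largest |e| is 2.5 at x = 65, residual 2.5.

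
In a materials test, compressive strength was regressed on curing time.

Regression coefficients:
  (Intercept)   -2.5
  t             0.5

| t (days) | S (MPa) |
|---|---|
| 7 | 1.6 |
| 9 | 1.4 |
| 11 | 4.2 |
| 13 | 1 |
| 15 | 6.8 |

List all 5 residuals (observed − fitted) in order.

t=7: Ŝ = -2.5 + 0.5·7 = 1; r = 1.6 − 1 = 0.6
t=9: Ŝ = -2.5 + 0.5·9 = 2; r = 1.4 − 2 = -0.6
t=11: Ŝ = -2.5 + 0.5·11 = 3; r = 4.2 − 3 = 1.2
t=13: Ŝ = -2.5 + 0.5·13 = 4; r = 1 − 4 = -3
t=15: Ŝ = -2.5 + 0.5·15 = 5; r = 6.8 − 5 = 1.8

0.6, -0.6, 1.2, -3, 1.8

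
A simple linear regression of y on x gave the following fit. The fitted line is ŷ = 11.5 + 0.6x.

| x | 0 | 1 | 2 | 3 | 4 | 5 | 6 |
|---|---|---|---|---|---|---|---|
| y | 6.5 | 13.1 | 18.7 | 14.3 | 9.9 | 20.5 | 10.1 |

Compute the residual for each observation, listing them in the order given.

x=0: ŷ = 11.5 + 0.6·0 = 11.5; e = 6.5 − 11.5 = -5
x=1: ŷ = 11.5 + 0.6·1 = 12.1; e = 13.1 − 12.1 = 1
x=2: ŷ = 11.5 + 0.6·2 = 12.7; e = 18.7 − 12.7 = 6
x=3: ŷ = 11.5 + 0.6·3 = 13.3; e = 14.3 − 13.3 = 1
x=4: ŷ = 11.5 + 0.6·4 = 13.9; e = 9.9 − 13.9 = -4
x=5: ŷ = 11.5 + 0.6·5 = 14.5; e = 20.5 − 14.5 = 6
x=6: ŷ = 11.5 + 0.6·6 = 15.1; e = 10.1 − 15.1 = -5

-5, 1, 6, 1, -4, 6, -5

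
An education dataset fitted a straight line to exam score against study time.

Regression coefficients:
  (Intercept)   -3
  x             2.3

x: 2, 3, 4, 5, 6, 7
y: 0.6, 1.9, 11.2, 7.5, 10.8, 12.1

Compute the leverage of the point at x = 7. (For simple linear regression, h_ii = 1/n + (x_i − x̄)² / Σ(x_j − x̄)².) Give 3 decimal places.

h = 0.524

x̄ = (2 + 3 + 4 + 5 + 6 + 7)/6 = 4.5
Σ(x − x̄)² = 6.25 + 2.25 + 0.25 + 0.25 + 2.25 + 6.25 = 17.5
h = 1/6 + (2.5)²/17.5 = 0.166667 + 0.357143 = 0.524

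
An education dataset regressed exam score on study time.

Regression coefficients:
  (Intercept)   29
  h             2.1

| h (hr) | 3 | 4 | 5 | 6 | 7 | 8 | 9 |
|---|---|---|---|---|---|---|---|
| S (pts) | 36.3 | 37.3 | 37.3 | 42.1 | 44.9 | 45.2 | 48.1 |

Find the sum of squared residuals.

SSE = 7.94

h=3: ŷ = 29 + 2.1·3 = 35.3; r = 36.3 − 35.3 = 1
h=4: ŷ = 29 + 2.1·4 = 37.4; r = 37.3 − 37.4 = -0.1
h=5: ŷ = 29 + 2.1·5 = 39.5; r = 37.3 − 39.5 = -2.2
h=6: ŷ = 29 + 2.1·6 = 41.6; r = 42.1 − 41.6 = 0.5
h=7: ŷ = 29 + 2.1·7 = 43.7; r = 44.9 − 43.7 = 1.2
h=8: ŷ = 29 + 2.1·8 = 45.8; r = 45.2 − 45.8 = -0.6
h=9: ŷ = 29 + 2.1·9 = 47.9; r = 48.1 − 47.9 = 0.2
SSE = 1 + 0.01 + 4.84 + 0.25 + 1.44 + 0.36 + 0.04 = 7.94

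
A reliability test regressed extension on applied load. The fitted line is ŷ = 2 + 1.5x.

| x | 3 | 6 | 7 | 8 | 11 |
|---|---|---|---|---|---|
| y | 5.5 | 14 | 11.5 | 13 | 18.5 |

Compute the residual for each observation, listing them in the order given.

-1, 3, -1, -1, 0

x=3: ŷ = 2 + 1.5·3 = 6.5; e = 5.5 − 6.5 = -1
x=6: ŷ = 2 + 1.5·6 = 11; e = 14 − 11 = 3
x=7: ŷ = 2 + 1.5·7 = 12.5; e = 11.5 − 12.5 = -1
x=8: ŷ = 2 + 1.5·8 = 14; e = 13 − 14 = -1
x=11: ŷ = 2 + 1.5·11 = 18.5; e = 18.5 − 18.5 = 0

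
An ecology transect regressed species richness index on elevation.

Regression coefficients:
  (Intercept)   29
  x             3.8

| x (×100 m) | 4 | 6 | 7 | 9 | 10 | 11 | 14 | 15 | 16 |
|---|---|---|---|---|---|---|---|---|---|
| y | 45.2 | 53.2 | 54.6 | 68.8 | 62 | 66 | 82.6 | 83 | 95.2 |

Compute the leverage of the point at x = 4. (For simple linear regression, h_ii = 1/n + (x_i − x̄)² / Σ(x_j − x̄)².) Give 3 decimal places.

x̄ = (4 + 6 + 7 + 9 + 10 + 11 + 14 + 15 + 16)/9 = 10.2222
Σ(x − x̄)² = 38.716 + 17.8272 + 10.3827 + 1.49383 + 0.0493827 + 0.604938 + 14.2716 + 22.8272 + 33.3827 = 139.556
h = 1/9 + (-6.22222)²/139.556 = 0.111111 + 0.277424 = 0.389

h = 0.389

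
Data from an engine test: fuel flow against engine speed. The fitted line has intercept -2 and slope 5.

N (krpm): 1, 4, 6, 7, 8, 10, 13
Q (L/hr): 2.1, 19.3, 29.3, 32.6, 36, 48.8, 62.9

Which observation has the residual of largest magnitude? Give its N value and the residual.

N = 8, r = -2

N=1: Q̂ = -2 + 5·1 = 3; r = 2.1 − 3 = -0.9
N=4: Q̂ = -2 + 5·4 = 18; r = 19.3 − 18 = 1.3
N=6: Q̂ = -2 + 5·6 = 28; r = 29.3 − 28 = 1.3
N=7: Q̂ = -2 + 5·7 = 33; r = 32.6 − 33 = -0.4
N=8: Q̂ = -2 + 5·8 = 38; r = 36 − 38 = -2
N=10: Q̂ = -2 + 5·10 = 48; r = 48.8 − 48 = 0.8
N=13: Q̂ = -2 + 5·13 = 63; r = 62.9 − 63 = -0.1
Largest |r| is 2 at N = 8, residual -2.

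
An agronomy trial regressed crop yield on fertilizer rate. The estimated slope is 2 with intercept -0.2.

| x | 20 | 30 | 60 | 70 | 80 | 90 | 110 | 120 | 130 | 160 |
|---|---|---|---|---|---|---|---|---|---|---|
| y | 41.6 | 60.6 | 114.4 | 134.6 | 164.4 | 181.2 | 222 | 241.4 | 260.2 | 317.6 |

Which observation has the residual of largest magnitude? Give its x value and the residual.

x=20: ŷ = -0.2 + 2·20 = 39.8; e = 41.6 − 39.8 = 1.8
x=30: ŷ = -0.2 + 2·30 = 59.8; e = 60.6 − 59.8 = 0.8
x=60: ŷ = -0.2 + 2·60 = 119.8; e = 114.4 − 119.8 = -5.4
x=70: ŷ = -0.2 + 2·70 = 139.8; e = 134.6 − 139.8 = -5.2
x=80: ŷ = -0.2 + 2·80 = 159.8; e = 164.4 − 159.8 = 4.6
x=90: ŷ = -0.2 + 2·90 = 179.8; e = 181.2 − 179.8 = 1.4
x=110: ŷ = -0.2 + 2·110 = 219.8; e = 222 − 219.8 = 2.2
x=120: ŷ = -0.2 + 2·120 = 239.8; e = 241.4 − 239.8 = 1.6
x=130: ŷ = -0.2 + 2·130 = 259.8; e = 260.2 − 259.8 = 0.4
x=160: ŷ = -0.2 + 2·160 = 319.8; e = 317.6 − 319.8 = -2.2
Largest |e| is 5.4 at x = 60, residual -5.4.

x = 60, e = -5.4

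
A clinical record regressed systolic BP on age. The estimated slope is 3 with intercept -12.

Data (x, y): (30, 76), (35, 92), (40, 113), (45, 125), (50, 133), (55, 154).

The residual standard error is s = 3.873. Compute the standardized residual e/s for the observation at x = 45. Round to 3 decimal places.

0.516

ŷ = -12 + 3·45 = 123
e = 125 − 123 = 2
e/s = 2 / 3.873 = 0.516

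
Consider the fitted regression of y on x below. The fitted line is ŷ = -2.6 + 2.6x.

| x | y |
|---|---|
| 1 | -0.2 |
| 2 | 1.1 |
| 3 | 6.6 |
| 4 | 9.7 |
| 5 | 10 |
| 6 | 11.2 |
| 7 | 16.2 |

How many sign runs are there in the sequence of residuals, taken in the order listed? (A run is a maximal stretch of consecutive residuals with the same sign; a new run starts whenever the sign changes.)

4 runs

x=1: ŷ = -2.6 + 2.6·1 = 0; e = -0.2 − 0 = -0.2
x=2: ŷ = -2.6 + 2.6·2 = 2.6; e = 1.1 − 2.6 = -1.5
x=3: ŷ = -2.6 + 2.6·3 = 5.2; e = 6.6 − 5.2 = 1.4
x=4: ŷ = -2.6 + 2.6·4 = 7.8; e = 9.7 − 7.8 = 1.9
x=5: ŷ = -2.6 + 2.6·5 = 10.4; e = 10 − 10.4 = -0.4
x=6: ŷ = -2.6 + 2.6·6 = 13; e = 11.2 − 13 = -1.8
x=7: ŷ = -2.6 + 2.6·7 = 15.6; e = 16.2 − 15.6 = 0.6
Signs: − − + + − − +
Runs: −×2, +×2, −×2, +×1 → 4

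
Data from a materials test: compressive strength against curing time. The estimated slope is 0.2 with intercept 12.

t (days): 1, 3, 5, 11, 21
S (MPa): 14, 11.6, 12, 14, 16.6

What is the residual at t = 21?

Ŝ = 12 + 0.2·21 = 16.2
e = 16.6 − 16.2 = 0.4

e = 0.4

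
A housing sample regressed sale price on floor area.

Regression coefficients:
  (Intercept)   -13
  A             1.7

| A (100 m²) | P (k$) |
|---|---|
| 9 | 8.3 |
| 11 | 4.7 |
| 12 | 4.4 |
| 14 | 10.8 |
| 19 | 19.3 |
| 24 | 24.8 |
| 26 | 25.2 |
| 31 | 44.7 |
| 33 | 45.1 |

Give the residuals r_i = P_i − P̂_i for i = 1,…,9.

6, -1, -3, 0, 0, -3, -6, 5, 2

A=9: P̂ = -13 + 1.7·9 = 2.3; r = 8.3 − 2.3 = 6
A=11: P̂ = -13 + 1.7·11 = 5.7; r = 4.7 − 5.7 = -1
A=12: P̂ = -13 + 1.7·12 = 7.4; r = 4.4 − 7.4 = -3
A=14: P̂ = -13 + 1.7·14 = 10.8; r = 10.8 − 10.8 = 0
A=19: P̂ = -13 + 1.7·19 = 19.3; r = 19.3 − 19.3 = 0
A=24: P̂ = -13 + 1.7·24 = 27.8; r = 24.8 − 27.8 = -3
A=26: P̂ = -13 + 1.7·26 = 31.2; r = 25.2 − 31.2 = -6
A=31: P̂ = -13 + 1.7·31 = 39.7; r = 44.7 − 39.7 = 5
A=33: P̂ = -13 + 1.7·33 = 43.1; r = 45.1 − 43.1 = 2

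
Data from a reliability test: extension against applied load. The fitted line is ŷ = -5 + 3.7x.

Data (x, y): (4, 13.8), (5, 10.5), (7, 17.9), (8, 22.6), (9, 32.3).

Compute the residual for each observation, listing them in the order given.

4, -3, -3, -2, 4

x=4: ŷ = -5 + 3.7·4 = 9.8; e = 13.8 − 9.8 = 4
x=5: ŷ = -5 + 3.7·5 = 13.5; e = 10.5 − 13.5 = -3
x=7: ŷ = -5 + 3.7·7 = 20.9; e = 17.9 − 20.9 = -3
x=8: ŷ = -5 + 3.7·8 = 24.6; e = 22.6 − 24.6 = -2
x=9: ŷ = -5 + 3.7·9 = 28.3; e = 32.3 − 28.3 = 4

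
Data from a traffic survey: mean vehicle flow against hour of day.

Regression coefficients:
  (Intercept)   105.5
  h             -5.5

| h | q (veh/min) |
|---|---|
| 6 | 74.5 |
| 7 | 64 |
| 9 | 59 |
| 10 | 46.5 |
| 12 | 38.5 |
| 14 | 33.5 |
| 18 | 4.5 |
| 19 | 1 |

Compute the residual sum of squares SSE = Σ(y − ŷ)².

SSE = 68

h=6: ŷ = 105.5 − 5.5·6 = 72.5; r = 74.5 − 72.5 = 2
h=7: ŷ = 105.5 − 5.5·7 = 67; r = 64 − 67 = -3
h=9: ŷ = 105.5 − 5.5·9 = 56; r = 59 − 56 = 3
h=10: ŷ = 105.5 − 5.5·10 = 50.5; r = 46.5 − 50.5 = -4
h=12: ŷ = 105.5 − 5.5·12 = 39.5; r = 38.5 − 39.5 = -1
h=14: ŷ = 105.5 − 5.5·14 = 28.5; r = 33.5 − 28.5 = 5
h=18: ŷ = 105.5 − 5.5·18 = 6.5; r = 4.5 − 6.5 = -2
h=19: ŷ = 105.5 − 5.5·19 = 1; r = 1 − 1 = 0
SSE = 4 + 9 + 9 + 16 + 1 + 25 + 4 + 0 = 68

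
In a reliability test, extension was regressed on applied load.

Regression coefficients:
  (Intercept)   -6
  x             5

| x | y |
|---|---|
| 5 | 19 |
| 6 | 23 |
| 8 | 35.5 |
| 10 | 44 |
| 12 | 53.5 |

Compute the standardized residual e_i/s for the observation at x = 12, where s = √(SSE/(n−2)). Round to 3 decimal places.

x=5: ŷ = -6 + 5·5 = 19; e = 19 − 19 = 0
x=6: ŷ = -6 + 5·6 = 24; e = 23 − 24 = -1
x=8: ŷ = -6 + 5·8 = 34; e = 35.5 − 34 = 1.5
x=10: ŷ = -6 + 5·10 = 44; e = 44 − 44 = 0
x=12: ŷ = -6 + 5·12 = 54; e = 53.5 − 54 = -0.5
SSE = 0 + 1 + 2.25 + 0 + 0.25 = 3.5
s = √(3.5/3) = 1.08012
e/s = -0.5 / 1.08012 = -0.463

-0.463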